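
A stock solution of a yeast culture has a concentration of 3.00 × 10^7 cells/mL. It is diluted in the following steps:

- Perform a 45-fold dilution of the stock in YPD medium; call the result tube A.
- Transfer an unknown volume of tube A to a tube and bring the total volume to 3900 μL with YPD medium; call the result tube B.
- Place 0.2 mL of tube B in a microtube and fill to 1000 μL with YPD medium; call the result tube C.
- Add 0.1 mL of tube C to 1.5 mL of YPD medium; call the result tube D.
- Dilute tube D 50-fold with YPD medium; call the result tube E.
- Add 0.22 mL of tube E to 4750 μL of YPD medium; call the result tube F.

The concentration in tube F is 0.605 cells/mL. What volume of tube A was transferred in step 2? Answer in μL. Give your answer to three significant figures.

Step 1: 45-fold → factor 45
Step 2: v brought to 3900 μL → factor = 3900 μL/v
Step 3: 0.2 mL brought to 1000 μL → factor 1/0.2 = 5
Step 4: 0.1 mL + 1.5 mL = 1.6 mL total → factor 1.6/0.1 = 16
Step 5: 50-fold → factor 50
Step 6: 0.22 mL + 4750 μL = 4.97 mL total → factor 4.97/0.22 = 22.591
Product of known-step factors = 4.0664 × 10^6
Overall factor = 3.00 × 10^7 cells/mL / (0.605 cells/mL) = 4.9587 × 10^7
Step-2 factor = 4.9587 × 10^7 / 4.0664 × 10^6 = 12.194
v = 3900 μL / 12.194 = 320 μL

320 μL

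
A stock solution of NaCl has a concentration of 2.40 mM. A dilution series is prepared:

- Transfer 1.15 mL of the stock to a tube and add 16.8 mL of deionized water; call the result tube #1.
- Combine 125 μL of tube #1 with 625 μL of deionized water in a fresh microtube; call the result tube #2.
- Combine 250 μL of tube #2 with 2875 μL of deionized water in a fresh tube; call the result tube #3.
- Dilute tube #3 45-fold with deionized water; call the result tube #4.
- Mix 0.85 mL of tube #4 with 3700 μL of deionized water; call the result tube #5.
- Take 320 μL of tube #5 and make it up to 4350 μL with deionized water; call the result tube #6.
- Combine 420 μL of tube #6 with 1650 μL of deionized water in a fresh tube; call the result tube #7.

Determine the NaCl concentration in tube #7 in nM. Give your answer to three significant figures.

0.127 nM

Step 1: 1.15 mL + 16.8 mL = 17.95 mL total → factor 17.95/1.15 = 15.609
Step 2: 125 μL + 625 μL = 750 μL total → factor 750/125 = 6
Step 3: 250 μL + 2875 μL = 3125 μL total → factor 3125/250 = 12.5
Step 4: 45-fold → factor 45
Step 5: 0.85 mL + 3700 μL = 4.55 mL total → factor 4.55/0.85 = 5.3529
Step 6: 320 μL brought to 4350 μL → factor 4350/320 = 13.594
Step 7: 420 μL + 1650 μL = 2070 μL total → factor 2070/420 = 4.9286
Overall dilution factor = 15.609 × 6 × 12.5 × 45 × 5.3529 × 13.594 × 4.9286 = 1.8893 × 10^7
Final = 2.40 mM / 1.8893 × 10^7 = 1.270 × 10^-7 mM = 0.127 nM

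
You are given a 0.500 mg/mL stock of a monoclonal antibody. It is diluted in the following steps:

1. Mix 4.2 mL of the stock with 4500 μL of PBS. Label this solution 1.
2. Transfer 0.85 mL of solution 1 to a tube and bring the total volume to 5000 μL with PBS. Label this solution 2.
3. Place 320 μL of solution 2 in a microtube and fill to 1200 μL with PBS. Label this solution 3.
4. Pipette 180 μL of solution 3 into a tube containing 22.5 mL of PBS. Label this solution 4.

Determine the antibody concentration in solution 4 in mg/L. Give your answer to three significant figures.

0.0868 mg/L

Step 1: 4.2 mL + 4500 μL = 8.7 mL total → factor 8.7/4.2 = 2.0714
Step 2: 0.85 mL brought to 5000 μL → factor 5/0.85 = 5.8824
Step 3: 320 μL brought to 1200 μL → factor 1200/320 = 3.75
Step 4: 180 μL + 22.5 mL = 22680 μL total → factor 22680/180 = 126
Overall dilution factor = 2.0714 × 5.8824 × 3.75 × 126 = 5757.4
Final = 0.500 mg/mL / 5757.4 = 8.685 × 10^-5 mg/mL = 0.0868 mg/L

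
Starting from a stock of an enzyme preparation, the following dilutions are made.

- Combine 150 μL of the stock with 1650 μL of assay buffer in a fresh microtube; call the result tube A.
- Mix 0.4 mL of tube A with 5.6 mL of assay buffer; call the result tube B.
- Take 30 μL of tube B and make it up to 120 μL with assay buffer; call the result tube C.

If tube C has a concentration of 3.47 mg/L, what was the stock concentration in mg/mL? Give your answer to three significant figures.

2.50 mg/mL

Step 1: 150 μL + 1650 μL = 1800 μL total → factor 1800/150 = 12
Step 2: 0.4 mL + 5.6 mL = 6 mL total → factor 6/0.4 = 15
Step 3: 30 μL brought to 120 μL → factor 120/30 = 4
Overall dilution factor = 12 × 15 × 4 = 720
Stock = 3.47 mg/L × 720 = 2498 mg/L = 2.50 mg/mL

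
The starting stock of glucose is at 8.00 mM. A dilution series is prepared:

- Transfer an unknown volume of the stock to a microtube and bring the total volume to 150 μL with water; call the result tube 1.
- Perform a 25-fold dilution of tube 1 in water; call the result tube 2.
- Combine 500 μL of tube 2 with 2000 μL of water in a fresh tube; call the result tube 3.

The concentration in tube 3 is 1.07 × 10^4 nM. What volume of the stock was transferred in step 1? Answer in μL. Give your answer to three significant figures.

25.1 μL

Step 1: v brought to 150 μL → factor = 150 μL/v
Step 2: 25-fold → factor 25
Step 3: 500 μL + 2000 μL = 2500 μL total → factor 2500/500 = 5
Product of known-step factors = 125
Overall factor = 8.00 mM / (1.07 × 10^4 nM) = 747.66
Step-1 factor = 747.66 / 125 = 5.9813
v = 150 μL / 5.9813 = 25.1 μL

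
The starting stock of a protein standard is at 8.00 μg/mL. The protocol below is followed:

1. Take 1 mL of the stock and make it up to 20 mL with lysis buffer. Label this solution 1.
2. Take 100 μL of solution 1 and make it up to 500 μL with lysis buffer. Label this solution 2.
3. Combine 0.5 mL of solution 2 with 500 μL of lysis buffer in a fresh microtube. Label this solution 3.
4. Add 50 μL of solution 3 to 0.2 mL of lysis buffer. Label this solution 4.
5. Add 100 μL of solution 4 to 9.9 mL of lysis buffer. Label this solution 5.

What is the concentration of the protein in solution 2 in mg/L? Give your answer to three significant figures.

Step 1: 1 mL brought to 20 mL → factor 20/1 = 20
Step 2: 100 μL brought to 500 μL → factor 500/100 = 5
Dilution factor through solution 2 = 20 × 5 = 100
[solution 2] = 8.00 μg/mL / 100 = 0.08000 μg/mL = 0.0800 mg/L

0.0800 mg/L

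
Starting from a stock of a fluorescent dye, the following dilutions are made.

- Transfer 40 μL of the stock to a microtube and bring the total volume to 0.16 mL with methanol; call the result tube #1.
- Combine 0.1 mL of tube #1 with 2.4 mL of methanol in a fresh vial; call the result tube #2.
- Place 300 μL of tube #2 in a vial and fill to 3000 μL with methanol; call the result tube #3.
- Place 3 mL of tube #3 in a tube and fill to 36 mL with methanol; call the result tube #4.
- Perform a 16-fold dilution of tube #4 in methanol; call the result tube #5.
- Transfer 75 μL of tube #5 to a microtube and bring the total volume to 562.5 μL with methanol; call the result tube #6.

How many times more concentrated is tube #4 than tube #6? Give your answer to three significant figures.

120

Step 1: 40 μL brought to 0.16 mL → factor 160/40 = 4
Step 2: 0.1 mL + 2.4 mL = 2.5 mL total → factor 2.5/0.1 = 25
Step 3: 300 μL brought to 3000 μL → factor 3000/300 = 10
Step 4: 3 mL brought to 36 mL → factor 36/3 = 12
Step 5: 16-fold → factor 16
Step 6: 75 μL brought to 562.5 μL → factor 562.5/75 = 7.5
Dilution factor to tube #4 = 12000; to tube #6 = 1.44 × 10^6
[tube #4]/[tube #6] = (factor to tube #6)/(factor to tube #4) = 1.44 × 10^6/12000 = 120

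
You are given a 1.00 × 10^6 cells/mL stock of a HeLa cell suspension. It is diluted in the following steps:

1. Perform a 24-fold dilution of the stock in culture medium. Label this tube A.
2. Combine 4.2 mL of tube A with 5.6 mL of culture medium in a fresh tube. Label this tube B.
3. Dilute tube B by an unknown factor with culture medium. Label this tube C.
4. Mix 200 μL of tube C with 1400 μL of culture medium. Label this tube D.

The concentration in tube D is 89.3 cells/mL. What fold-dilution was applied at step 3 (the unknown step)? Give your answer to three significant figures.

25.0-fold

Step 1: 24-fold → factor 24
Step 2: 4.2 mL + 5.6 mL = 9.8 mL total → factor 9.8/4.2 = 2.3333
Step 3: unknown factor x
Step 4: 200 μL + 1400 μL = 1600 μL total → factor 1600/200 = 8
Product of known-step factors = 448
Overall factor = 1.00 × 10^6 cells/mL / (89.3 cells/mL) = 11198
x = 11198 / 448 = 25.0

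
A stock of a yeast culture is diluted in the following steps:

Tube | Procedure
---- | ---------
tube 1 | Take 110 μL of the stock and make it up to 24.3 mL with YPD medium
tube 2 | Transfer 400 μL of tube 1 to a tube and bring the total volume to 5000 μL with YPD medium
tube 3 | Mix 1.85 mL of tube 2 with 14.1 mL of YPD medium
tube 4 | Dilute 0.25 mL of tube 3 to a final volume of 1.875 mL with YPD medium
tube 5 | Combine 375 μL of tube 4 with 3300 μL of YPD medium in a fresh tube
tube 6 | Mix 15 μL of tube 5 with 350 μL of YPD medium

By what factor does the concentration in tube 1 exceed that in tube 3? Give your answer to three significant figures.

Step 1: 110 μL brought to 24.3 mL → factor 24300/110 = 220.91
Step 2: 400 μL brought to 5000 μL → factor 5000/400 = 12.5
Step 3: 1.85 mL + 14.1 mL = 15.95 mL total → factor 15.95/1.85 = 8.6216
Dilution factor to tube 1 = 220.91; to tube 3 = 23807
[tube 1]/[tube 3] = (factor to tube 3)/(factor to tube 1) = 23807/220.91 = 108

108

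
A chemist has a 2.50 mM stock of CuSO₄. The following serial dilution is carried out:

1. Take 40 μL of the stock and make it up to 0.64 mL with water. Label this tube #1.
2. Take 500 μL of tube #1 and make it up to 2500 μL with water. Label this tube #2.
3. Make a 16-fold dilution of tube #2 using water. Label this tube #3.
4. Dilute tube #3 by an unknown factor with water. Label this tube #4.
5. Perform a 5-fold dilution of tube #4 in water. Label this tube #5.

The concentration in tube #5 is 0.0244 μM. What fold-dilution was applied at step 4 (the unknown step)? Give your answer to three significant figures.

16.0-fold

Step 1: 40 μL brought to 0.64 mL → factor 640/40 = 16
Step 2: 500 μL brought to 2500 μL → factor 2500/500 = 5
Step 3: 16-fold → factor 16
Step 4: unknown factor x
Step 5: 5-fold → factor 5
Product of known-step factors = 6400
Overall factor = 2.50 mM / (0.0244 μM) = 1.0246 × 10^5
x = 1.0246 × 10^5 / 6400 = 16.0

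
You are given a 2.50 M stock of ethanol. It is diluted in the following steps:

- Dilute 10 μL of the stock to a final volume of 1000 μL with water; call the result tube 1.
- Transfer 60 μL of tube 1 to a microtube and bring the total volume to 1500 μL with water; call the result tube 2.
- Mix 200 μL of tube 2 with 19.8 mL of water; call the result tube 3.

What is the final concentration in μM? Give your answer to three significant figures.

10.0 μM

Step 1: 10 μL brought to 1000 μL → factor 1000/10 = 100
Step 2: 60 μL brought to 1500 μL → factor 1500/60 = 25
Step 3: 200 μL + 19.8 mL = 20000 μL total → factor 20000/200 = 100
Overall dilution factor = 100 × 25 × 100 = 2.5 × 10^5
Final = 2.50 M / 2.5 × 10^5 = 1.000 × 10^-5 M = 10.0 μM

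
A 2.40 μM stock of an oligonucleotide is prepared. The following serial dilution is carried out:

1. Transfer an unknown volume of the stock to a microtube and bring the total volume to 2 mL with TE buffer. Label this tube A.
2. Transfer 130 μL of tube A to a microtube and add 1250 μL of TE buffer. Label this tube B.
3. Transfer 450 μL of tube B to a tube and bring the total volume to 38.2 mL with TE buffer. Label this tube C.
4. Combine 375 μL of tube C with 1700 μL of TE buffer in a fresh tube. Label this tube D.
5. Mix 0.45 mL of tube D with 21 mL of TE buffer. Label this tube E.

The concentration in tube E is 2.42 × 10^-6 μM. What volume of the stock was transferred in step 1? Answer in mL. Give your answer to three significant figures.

Step 1: v brought to 2 mL → factor = 2 mL/v
Step 2: 130 μL + 1250 μL = 1380 μL total → factor 1380/130 = 10.615
Step 3: 450 μL brought to 38.2 mL → factor 38200/450 = 84.889
Step 4: 375 μL + 1700 μL = 2075 μL total → factor 2075/375 = 5.5333
Step 5: 0.45 mL + 21 mL = 21.45 mL total → factor 21.45/0.45 = 47.667
Product of known-step factors = 2.3768 × 10^5
Overall factor = 2.40 μM / (2.42 × 10^-6 μM) = 9.9174 × 10^5
Step-1 factor = 9.9174 × 10^5 / 2.3768 × 10^5 = 4.1726
v = 2 mL / 4.1726 = 0.479 mL

0.479 mL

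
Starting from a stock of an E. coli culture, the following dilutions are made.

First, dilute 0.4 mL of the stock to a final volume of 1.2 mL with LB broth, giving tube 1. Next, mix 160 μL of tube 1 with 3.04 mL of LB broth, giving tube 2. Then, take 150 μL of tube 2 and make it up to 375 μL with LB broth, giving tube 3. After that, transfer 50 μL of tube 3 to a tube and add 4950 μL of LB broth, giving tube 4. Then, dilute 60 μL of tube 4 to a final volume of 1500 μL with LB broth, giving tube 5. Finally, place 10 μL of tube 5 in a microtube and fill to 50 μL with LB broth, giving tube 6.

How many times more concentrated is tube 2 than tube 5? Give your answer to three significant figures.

6.25 × 10^3

Step 1: 0.4 mL brought to 1.2 mL → factor 1.2/0.4 = 3
Step 2: 160 μL + 3.04 mL = 3200 μL total → factor 3200/160 = 20
Step 3: 150 μL brought to 375 μL → factor 375/150 = 2.5
Step 4: 50 μL + 4950 μL = 5000 μL total → factor 5000/50 = 100
Step 5: 60 μL brought to 1500 μL → factor 1500/60 = 25
Dilution factor to tube 2 = 60; to tube 5 = 3.75 × 10^5
[tube 2]/[tube 5] = (factor to tube 5)/(factor to tube 2) = 3.75 × 10^5/60 = 6.25 × 10^3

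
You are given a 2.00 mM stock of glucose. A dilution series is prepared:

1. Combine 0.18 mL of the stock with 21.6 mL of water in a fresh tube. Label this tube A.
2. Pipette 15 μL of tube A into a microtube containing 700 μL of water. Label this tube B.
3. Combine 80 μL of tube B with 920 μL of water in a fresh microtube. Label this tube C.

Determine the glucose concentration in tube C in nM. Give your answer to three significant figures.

Step 1: 0.18 mL + 21.6 mL = 21.78 mL total → factor 21.78/0.18 = 121
Step 2: 15 μL + 700 μL = 715 μL total → factor 715/15 = 47.667
Step 3: 80 μL + 920 μL = 1000 μL total → factor 1000/80 = 12.5
Overall dilution factor = 121 × 47.667 × 12.5 = 72096
Final = 2.00 mM / 72096 = 2.774 × 10^-5 mM = 27.7 nM

27.7 nM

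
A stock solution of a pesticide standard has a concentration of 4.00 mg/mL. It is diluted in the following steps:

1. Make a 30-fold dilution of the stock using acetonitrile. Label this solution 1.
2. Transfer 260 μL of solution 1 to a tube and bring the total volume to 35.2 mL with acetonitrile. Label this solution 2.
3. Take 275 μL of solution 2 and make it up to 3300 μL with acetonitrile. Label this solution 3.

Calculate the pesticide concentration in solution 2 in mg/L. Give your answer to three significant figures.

0.985 mg/L

Step 1: 30-fold → factor 30
Step 2: 260 μL brought to 35.2 mL → factor 35200/260 = 135.38
Dilution factor through solution 2 = 30 × 135.38 = 4061.5
[solution 2] = 4.00 mg/mL / 4061.5 = 0.0009848 mg/mL = 0.985 mg/L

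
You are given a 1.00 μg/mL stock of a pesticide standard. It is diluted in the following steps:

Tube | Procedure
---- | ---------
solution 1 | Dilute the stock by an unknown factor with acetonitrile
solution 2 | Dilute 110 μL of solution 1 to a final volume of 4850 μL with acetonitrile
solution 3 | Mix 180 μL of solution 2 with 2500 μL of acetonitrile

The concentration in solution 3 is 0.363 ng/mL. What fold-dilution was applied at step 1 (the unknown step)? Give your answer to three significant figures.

4.20-fold

Step 1: unknown factor x
Step 2: 110 μL brought to 4850 μL → factor 4850/110 = 44.091
Step 3: 180 μL + 2500 μL = 2680 μL total → factor 2680/180 = 14.889
Product of known-step factors = 656.46
Overall factor = 1.00 μg/mL / (0.363 ng/mL) = 2754.8
x = 2754.8 / 656.46 = 4.20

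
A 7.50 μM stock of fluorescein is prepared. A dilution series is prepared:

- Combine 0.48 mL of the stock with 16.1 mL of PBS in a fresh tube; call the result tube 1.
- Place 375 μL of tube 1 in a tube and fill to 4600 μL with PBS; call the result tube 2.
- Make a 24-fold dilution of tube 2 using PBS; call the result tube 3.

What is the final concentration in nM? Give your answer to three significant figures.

0.738 nM

Step 1: 0.48 mL + 16.1 mL = 16.58 mL total → factor 16.58/0.48 = 34.542
Step 2: 375 μL brought to 4600 μL → factor 4600/375 = 12.267
Step 3: 24-fold → factor 24
Overall dilution factor = 34.542 × 12.267 × 24 = 10169
Final = 7.50 μM / 10169 = 0.0007375 μM = 0.738 nM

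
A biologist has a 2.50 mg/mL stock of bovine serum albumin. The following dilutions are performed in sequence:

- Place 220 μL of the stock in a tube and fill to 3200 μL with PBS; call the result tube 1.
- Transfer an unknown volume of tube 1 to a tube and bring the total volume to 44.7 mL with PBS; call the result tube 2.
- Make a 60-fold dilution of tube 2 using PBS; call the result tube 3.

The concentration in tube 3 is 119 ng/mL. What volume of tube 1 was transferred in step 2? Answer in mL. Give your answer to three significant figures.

Step 1: 220 μL brought to 3200 μL → factor 3200/220 = 14.545
Step 2: v brought to 44.7 mL → factor = 44.7 mL/v
Step 3: 60-fold → factor 60
Product of known-step factors = 872.73
Overall factor = 2.50 mg/mL / (119 ng/mL) = 21008
Step-2 factor = 21008 / 872.73 = 24.072
v = 44.7 mL / 24.072 = 1.86 mL

1.86 mL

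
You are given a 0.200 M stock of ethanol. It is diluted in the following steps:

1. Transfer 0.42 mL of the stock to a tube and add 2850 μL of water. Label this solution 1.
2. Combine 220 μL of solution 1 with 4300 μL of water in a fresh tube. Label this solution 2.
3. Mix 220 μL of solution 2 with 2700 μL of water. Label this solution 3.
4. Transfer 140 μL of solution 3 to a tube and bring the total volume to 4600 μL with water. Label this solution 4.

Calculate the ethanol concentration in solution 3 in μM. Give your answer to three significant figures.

94.2 μM

Step 1: 0.42 mL + 2850 μL = 3.27 mL total → factor 3.27/0.42 = 7.7857
Step 2: 220 μL + 4300 μL = 4520 μL total → factor 4520/220 = 20.545
Step 3: 220 μL + 2700 μL = 2920 μL total → factor 2920/220 = 13.273
Dilution factor through solution 3 = 7.7857 × 20.545 × 13.273 = 2123.1
[solution 3] = 0.200 M / 2123.1 = 9.420 × 10^-5 M = 94.2 μM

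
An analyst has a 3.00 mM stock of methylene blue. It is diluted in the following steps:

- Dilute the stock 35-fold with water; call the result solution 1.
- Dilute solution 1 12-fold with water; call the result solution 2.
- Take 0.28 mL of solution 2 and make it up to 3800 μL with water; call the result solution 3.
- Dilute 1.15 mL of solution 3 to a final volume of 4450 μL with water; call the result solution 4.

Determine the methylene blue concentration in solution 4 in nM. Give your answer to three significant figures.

136 nM

Step 1: 35-fold → factor 35
Step 2: 12-fold → factor 12
Step 3: 0.28 mL brought to 3800 μL → factor 3.8/0.28 = 13.571
Step 4: 1.15 mL brought to 4450 μL → factor 4.45/1.15 = 3.8696
Overall dilution factor = 35 × 12 × 13.571 × 3.8696 = 22057
Final = 3.00 mM / 22057 = 0.0001360 mM = 136 nM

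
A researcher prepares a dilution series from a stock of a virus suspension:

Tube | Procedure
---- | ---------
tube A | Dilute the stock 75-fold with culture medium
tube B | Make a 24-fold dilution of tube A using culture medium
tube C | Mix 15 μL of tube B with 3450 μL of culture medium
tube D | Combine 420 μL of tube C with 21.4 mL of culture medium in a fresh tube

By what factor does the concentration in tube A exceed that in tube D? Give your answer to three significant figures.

2.88 × 10^5

Step 1: 75-fold → factor 75
Step 2: 24-fold → factor 24
Step 3: 15 μL + 3450 μL = 3465 μL total → factor 3465/15 = 231
Step 4: 420 μL + 21.4 mL = 21820 μL total → factor 21820/420 = 51.952
Dilution factor to tube A = 75; to tube D = 2.1602 × 10^7
[tube A]/[tube D] = (factor to tube D)/(factor to tube A) = 2.1602 × 10^7/75 = 2.88 × 10^5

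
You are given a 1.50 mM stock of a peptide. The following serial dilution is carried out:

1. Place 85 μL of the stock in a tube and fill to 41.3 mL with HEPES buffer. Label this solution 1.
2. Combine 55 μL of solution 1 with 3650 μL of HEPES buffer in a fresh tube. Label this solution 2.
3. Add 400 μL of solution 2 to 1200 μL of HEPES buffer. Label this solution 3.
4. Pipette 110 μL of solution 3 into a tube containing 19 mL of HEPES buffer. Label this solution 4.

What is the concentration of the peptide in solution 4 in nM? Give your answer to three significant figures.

Step 1: 85 μL brought to 41.3 mL → factor 41300/85 = 485.88
Step 2: 55 μL + 3650 μL = 3705 μL total → factor 3705/55 = 67.364
Step 3: 400 μL + 1200 μL = 1600 μL total → factor 1600/400 = 4
Step 4: 110 μL + 19 mL = 19110 μL total → factor 19110/110 = 173.73
Overall dilution factor = 485.88 × 67.364 × 4 × 173.73 = 2.2745 × 10^7
Final = 1.50 mM / 2.2745 × 10^7 = 6.595 × 10^-8 mM = 0.0659 nM

0.0659 nM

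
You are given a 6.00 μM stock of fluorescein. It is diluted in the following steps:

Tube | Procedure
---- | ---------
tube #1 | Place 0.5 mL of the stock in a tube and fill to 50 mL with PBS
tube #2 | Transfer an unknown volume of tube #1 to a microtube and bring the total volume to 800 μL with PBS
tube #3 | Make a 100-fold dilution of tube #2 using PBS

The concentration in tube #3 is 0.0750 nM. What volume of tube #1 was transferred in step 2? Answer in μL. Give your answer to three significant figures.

100 μL

Step 1: 0.5 mL brought to 50 mL → factor 50/0.5 = 100
Step 2: v brought to 800 μL → factor = 800 μL/v
Step 3: 100-fold → factor 100
Product of known-step factors = 10000
Overall factor = 6.00 μM / (0.0750 nM) = 80000
Step-2 factor = 80000 / 10000 = 8
v = 800 μL / 8 = 100 μL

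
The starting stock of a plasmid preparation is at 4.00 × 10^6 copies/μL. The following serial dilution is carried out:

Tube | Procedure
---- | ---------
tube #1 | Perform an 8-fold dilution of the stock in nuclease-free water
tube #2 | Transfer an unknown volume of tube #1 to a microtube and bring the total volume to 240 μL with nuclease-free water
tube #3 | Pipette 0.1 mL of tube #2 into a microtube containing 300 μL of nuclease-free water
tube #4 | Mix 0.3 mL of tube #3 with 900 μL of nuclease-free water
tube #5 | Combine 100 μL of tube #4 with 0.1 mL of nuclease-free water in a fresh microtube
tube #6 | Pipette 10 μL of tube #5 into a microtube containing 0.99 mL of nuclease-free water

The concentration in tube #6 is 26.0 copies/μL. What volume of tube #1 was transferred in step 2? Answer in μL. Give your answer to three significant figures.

Step 1: 8-fold → factor 8
Step 2: v brought to 240 μL → factor = 240 μL/v
Step 3: 0.1 mL + 300 μL = 0.4 mL total → factor 0.4/0.1 = 4
Step 4: 0.3 mL + 900 μL = 1.2 mL total → factor 1.2/0.3 = 4
Step 5: 100 μL + 0.1 mL = 200 μL total → factor 200/100 = 2
Step 6: 10 μL + 0.99 mL = 1000 μL total → factor 1000/10 = 100
Product of known-step factors = 25600
Overall factor = 4.00 × 10^6 copies/μL / (26.0 copies/μL) = 1.5385 × 10^5
Step-2 factor = 1.5385 × 10^5 / 25600 = 6.0096
v = 240 μL / 6.0096 = 39.9 μL

39.9 μL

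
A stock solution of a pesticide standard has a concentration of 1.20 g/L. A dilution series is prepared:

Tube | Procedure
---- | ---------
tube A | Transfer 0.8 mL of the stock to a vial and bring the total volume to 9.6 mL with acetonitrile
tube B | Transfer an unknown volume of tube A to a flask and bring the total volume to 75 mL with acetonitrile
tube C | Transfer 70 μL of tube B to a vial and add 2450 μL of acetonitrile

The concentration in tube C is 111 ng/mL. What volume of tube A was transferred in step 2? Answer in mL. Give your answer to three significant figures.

Step 1: 0.8 mL brought to 9.6 mL → factor 9.6/0.8 = 12
Step 2: v brought to 75 mL → factor = 75 mL/v
Step 3: 70 μL + 2450 μL = 2520 μL total → factor 2520/70 = 36
Product of known-step factors = 432
Overall factor = 1.20 g/L / (111 ng/mL) = 10811
Step-2 factor = 10811 / 432 = 25.025
v = 75 mL / 25.025 = 3.00 mL

3.00 mL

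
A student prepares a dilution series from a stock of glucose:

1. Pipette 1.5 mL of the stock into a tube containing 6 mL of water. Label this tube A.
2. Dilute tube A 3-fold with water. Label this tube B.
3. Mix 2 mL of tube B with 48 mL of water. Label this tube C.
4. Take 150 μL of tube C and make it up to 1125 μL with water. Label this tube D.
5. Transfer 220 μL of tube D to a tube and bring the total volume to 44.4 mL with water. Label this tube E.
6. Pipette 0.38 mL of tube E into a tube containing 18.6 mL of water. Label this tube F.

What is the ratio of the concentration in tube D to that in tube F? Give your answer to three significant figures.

1.01 × 10^4

Step 1: 1.5 mL + 6 mL = 7.5 mL total → factor 7.5/1.5 = 5
Step 2: 3-fold → factor 3
Step 3: 2 mL + 48 mL = 50 mL total → factor 50/2 = 25
Step 4: 150 μL brought to 1125 μL → factor 1125/150 = 7.5
Step 5: 220 μL brought to 44.4 mL → factor 44400/220 = 201.82
Step 6: 0.38 mL + 18.6 mL = 18.98 mL total → factor 18.98/0.38 = 49.947
Dilution factor to tube D = 2812.5; to tube F = 2.8351 × 10^7
[tube D]/[tube F] = (factor to tube F)/(factor to tube D) = 2.8351 × 10^7/2812.5 = 1.01 × 10^4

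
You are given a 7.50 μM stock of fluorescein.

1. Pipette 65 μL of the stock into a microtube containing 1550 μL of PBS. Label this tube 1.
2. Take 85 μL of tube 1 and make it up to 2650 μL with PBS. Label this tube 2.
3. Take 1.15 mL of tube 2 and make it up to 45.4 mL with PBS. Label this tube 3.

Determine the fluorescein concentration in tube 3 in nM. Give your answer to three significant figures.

Step 1: 65 μL + 1550 μL = 1615 μL total → factor 1615/65 = 24.846
Step 2: 85 μL brought to 2650 μL → factor 2650/85 = 31.176
Step 3: 1.15 mL brought to 45.4 mL → factor 45.4/1.15 = 39.478
Overall dilution factor = 24.846 × 31.176 × 39.478 = 30580
Final = 7.50 μM / 30580 = 0.0002453 μM = 0.245 nM

0.245 nM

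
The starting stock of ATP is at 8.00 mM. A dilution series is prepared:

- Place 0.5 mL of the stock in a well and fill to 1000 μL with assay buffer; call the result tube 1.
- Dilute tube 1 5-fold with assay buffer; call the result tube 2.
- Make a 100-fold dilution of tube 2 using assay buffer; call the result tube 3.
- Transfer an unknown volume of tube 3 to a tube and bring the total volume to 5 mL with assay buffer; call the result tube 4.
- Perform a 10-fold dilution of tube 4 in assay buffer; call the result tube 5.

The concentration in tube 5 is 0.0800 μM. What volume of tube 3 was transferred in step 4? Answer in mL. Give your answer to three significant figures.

0.500 mL

Step 1: 0.5 mL brought to 1000 μL → factor 1/0.5 = 2
Step 2: 5-fold → factor 5
Step 3: 100-fold → factor 100
Step 4: v brought to 5 mL → factor = 5 mL/v
Step 5: 10-fold → factor 10
Product of known-step factors = 10000
Overall factor = 8.00 mM / (0.0800 μM) = 1 × 10^5
Step-4 factor = 1 × 10^5 / 10000 = 10
v = 5 mL / 10 = 0.500 mL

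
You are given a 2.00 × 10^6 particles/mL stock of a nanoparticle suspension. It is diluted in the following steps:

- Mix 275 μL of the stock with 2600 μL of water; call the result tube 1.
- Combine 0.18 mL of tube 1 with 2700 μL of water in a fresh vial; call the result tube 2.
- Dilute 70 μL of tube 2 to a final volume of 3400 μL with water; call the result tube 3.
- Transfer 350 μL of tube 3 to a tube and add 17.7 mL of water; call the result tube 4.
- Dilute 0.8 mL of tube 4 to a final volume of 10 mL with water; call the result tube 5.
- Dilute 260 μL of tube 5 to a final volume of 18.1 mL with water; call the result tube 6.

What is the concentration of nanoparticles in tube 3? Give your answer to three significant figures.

246 particles/mL

Step 1: 275 μL + 2600 μL = 2875 μL total → factor 2875/275 = 10.455
Step 2: 0.18 mL + 2700 μL = 2.88 mL total → factor 2.88/0.18 = 16
Step 3: 70 μL brought to 3400 μL → factor 3400/70 = 48.571
Dilution factor through tube 3 = 10.455 × 16 × 48.571 = 8124.7
[tube 3] = 2.00 × 10^6 particles/mL / 8124.7 = 246 particles/mL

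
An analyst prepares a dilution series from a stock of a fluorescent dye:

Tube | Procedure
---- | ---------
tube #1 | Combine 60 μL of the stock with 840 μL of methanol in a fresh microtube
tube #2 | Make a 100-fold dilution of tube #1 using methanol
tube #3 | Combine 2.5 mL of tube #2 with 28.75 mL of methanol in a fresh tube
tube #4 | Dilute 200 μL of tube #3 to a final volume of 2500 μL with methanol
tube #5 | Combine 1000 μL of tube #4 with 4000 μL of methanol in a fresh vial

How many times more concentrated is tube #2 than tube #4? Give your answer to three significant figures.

Step 1: 60 μL + 840 μL = 900 μL total → factor 900/60 = 15
Step 2: 100-fold → factor 100
Step 3: 2.5 mL + 28.75 mL = 31.25 mL total → factor 31.25/2.5 = 12.5
Step 4: 200 μL brought to 2500 μL → factor 2500/200 = 12.5
Dilution factor to tube #2 = 1500; to tube #4 = 2.3438 × 10^5
[tube #2]/[tube #4] = (factor to tube #4)/(factor to tube #2) = 2.3438 × 10^5/1500 = 156

156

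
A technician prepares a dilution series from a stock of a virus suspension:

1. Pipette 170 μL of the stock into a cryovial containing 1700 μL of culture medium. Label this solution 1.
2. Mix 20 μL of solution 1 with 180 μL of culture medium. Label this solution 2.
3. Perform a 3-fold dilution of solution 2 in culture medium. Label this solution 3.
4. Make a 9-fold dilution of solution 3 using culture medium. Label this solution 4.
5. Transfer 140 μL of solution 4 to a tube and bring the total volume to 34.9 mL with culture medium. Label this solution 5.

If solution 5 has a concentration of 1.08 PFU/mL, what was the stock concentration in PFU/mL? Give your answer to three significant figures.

8.00 × 10^5 PFU/mL

Step 1: 170 μL + 1700 μL = 1870 μL total → factor 1870/170 = 11
Step 2: 20 μL + 180 μL = 200 μL total → factor 200/20 = 10
Step 3: 3-fold → factor 3
Step 4: 9-fold → factor 9
Step 5: 140 μL brought to 34.9 mL → factor 34900/140 = 249.29
Overall dilution factor = 11 × 10 × 3 × 9 × 249.29 = 7.4038 × 10^5
Stock = 1.08 PFU/mL × 7.4038 × 10^5 = 8.00 × 10^5 PFU/mL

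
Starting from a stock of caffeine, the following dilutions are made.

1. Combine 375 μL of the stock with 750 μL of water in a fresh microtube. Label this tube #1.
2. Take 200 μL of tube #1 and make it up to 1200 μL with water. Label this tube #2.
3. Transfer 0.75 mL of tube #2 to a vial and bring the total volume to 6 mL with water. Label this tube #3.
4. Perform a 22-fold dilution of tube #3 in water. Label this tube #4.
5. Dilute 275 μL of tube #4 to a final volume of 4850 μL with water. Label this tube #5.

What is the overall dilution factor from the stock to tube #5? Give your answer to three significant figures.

Step 1: 375 μL + 750 μL = 1125 μL total → factor 1125/375 = 3
Step 2: 200 μL brought to 1200 μL → factor 1200/200 = 6
Step 3: 0.75 mL brought to 6 mL → factor 6/0.75 = 8
Step 4: 22-fold → factor 22
Step 5: 275 μL brought to 4850 μL → factor 4850/275 = 17.636
Overall dilution factor = 3 × 6 × 8 × 22 × 17.636 = 55872

5.59 × 10^4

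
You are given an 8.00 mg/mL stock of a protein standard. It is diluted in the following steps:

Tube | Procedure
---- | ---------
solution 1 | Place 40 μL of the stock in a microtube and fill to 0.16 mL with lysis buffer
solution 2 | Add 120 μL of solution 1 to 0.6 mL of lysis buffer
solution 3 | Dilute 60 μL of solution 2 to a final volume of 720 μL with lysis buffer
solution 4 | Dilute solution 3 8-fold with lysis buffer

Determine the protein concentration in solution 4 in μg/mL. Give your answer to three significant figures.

Step 1: 40 μL brought to 0.16 mL → factor 160/40 = 4
Step 2: 120 μL + 0.6 mL = 720 μL total → factor 720/120 = 6
Step 3: 60 μL brought to 720 μL → factor 720/60 = 12
Step 4: 8-fold → factor 8
Overall dilution factor = 4 × 6 × 12 × 8 = 2304
Final = 8.00 mg/mL / 2304 = 0.003472 mg/mL = 3.47 μg/mL

3.47 μg/mL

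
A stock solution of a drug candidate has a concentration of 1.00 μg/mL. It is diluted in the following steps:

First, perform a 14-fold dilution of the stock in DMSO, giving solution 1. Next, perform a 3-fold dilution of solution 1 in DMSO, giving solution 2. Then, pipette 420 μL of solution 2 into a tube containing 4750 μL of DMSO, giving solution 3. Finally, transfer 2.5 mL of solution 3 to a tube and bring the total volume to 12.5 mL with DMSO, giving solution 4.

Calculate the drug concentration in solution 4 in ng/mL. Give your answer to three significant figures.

Step 1: 14-fold → factor 14
Step 2: 3-fold → factor 3
Step 3: 420 μL + 4750 μL = 5170 μL total → factor 5170/420 = 12.31
Step 4: 2.5 mL brought to 12.5 mL → factor 12.5/2.5 = 5
Dilution factor through solution 4 = 14 × 3 × 12.31 × 5 = 2585
[solution 4] = 1.00 μg/mL / 2585 = 0.0003868 μg/mL = 0.387 ng/mL

0.387 ng/mL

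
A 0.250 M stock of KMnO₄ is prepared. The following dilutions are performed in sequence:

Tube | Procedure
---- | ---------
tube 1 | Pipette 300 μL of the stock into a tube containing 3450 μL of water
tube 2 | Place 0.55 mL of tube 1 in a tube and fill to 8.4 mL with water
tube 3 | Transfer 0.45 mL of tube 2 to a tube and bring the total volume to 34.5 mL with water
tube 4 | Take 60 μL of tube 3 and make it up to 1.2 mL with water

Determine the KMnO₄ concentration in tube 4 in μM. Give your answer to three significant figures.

0.854 μM

Step 1: 300 μL + 3450 μL = 3750 μL total → factor 3750/300 = 12.5
Step 2: 0.55 mL brought to 8.4 mL → factor 8.4/0.55 = 15.273
Step 3: 0.45 mL brought to 34.5 mL → factor 34.5/0.45 = 76.667
Step 4: 60 μL brought to 1.2 mL → factor 1200/60 = 20
Overall dilution factor = 12.5 × 15.273 × 76.667 × 20 = 2.9273 × 10^5
Final = 0.250 M / 2.9273 × 10^5 = 8.540 × 10^-7 M = 0.854 μM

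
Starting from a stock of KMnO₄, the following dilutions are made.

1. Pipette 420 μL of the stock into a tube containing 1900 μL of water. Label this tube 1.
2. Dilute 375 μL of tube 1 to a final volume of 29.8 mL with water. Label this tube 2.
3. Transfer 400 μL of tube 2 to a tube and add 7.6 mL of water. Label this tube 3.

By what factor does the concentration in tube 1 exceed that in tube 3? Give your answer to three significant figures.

1.59 × 10^3

Step 1: 420 μL + 1900 μL = 2320 μL total → factor 2320/420 = 5.5238
Step 2: 375 μL brought to 29.8 mL → factor 29800/375 = 79.467
Step 3: 400 μL + 7.6 mL = 8000 μL total → factor 8000/400 = 20
Dilution factor to tube 1 = 5.5238; to tube 3 = 8779.2
[tube 1]/[tube 3] = (factor to tube 3)/(factor to tube 1) = 8779.2/5.5238 = 1.59 × 10^3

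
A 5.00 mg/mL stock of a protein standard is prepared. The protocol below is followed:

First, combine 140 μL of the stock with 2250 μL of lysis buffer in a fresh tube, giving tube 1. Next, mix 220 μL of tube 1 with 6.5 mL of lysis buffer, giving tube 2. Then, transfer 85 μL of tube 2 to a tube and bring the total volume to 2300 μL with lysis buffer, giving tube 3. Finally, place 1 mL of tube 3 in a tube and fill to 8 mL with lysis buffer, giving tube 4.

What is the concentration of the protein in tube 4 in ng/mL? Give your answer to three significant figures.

Step 1: 140 μL + 2250 μL = 2390 μL total → factor 2390/140 = 17.071
Step 2: 220 μL + 6.5 mL = 6720 μL total → factor 6720/220 = 30.545
Step 3: 85 μL brought to 2300 μL → factor 2300/85 = 27.059
Step 4: 1 mL brought to 8 mL → factor 8/1 = 8
Overall dilution factor = 17.071 × 30.545 × 27.059 × 8 = 1.1288 × 10^5
Final = 5.00 mg/mL / 1.1288 × 10^5 = 4.429 × 10^-5 mg/mL = 44.3 ng/mL

44.3 ng/mL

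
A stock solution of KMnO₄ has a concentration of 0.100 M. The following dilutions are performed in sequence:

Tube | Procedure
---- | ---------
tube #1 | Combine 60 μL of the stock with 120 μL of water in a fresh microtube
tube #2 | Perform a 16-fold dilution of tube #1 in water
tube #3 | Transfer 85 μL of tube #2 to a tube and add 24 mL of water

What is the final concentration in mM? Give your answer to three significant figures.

Step 1: 60 μL + 120 μL = 180 μL total → factor 180/60 = 3
Step 2: 16-fold → factor 16
Step 3: 85 μL + 24 mL = 24085 μL total → factor 24085/85 = 283.35
Overall dilution factor = 3 × 16 × 283.35 = 13601
Final = 0.100 M / 13601 = 7.352 × 10^-6 M = 0.00735 mM

0.00735 mM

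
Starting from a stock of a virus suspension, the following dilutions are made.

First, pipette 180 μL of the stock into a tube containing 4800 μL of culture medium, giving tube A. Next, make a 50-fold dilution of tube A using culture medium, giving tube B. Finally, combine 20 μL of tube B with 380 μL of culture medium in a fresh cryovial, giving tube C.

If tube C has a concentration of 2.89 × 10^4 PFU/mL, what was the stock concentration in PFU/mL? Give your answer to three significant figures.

8.00 × 10^8 PFU/mL

Step 1: 180 μL + 4800 μL = 4980 μL total → factor 4980/180 = 27.667
Step 2: 50-fold → factor 50
Step 3: 20 μL + 380 μL = 400 μL total → factor 400/20 = 20
Overall dilution factor = 27.667 × 50 × 20 = 27667
Stock = 2.89 × 10^4 PFU/mL × 27667 = 8.00 × 10^8 PFU/mL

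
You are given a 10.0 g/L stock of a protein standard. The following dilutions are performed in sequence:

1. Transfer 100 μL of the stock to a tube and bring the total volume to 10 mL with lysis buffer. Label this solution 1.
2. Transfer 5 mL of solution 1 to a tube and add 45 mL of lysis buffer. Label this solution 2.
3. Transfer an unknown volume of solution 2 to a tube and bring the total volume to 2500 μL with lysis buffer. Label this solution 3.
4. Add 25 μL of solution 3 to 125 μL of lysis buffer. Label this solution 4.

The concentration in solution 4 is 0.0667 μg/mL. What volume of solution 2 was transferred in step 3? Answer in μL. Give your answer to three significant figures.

Step 1: 100 μL brought to 10 mL → factor 10000/100 = 100
Step 2: 5 mL + 45 mL = 50 mL total → factor 50/5 = 10
Step 3: v brought to 2500 μL → factor = 2500 μL/v
Step 4: 25 μL + 125 μL = 150 μL total → factor 150/25 = 6
Product of known-step factors = 6000
Overall factor = 10.0 g/L / (0.0667 μg/mL) = 1.4993 × 10^5
Step-3 factor = 1.4993 × 10^5 / 6000 = 24.988
v = 2500 μL / 24.988 = 100 μL

100 μL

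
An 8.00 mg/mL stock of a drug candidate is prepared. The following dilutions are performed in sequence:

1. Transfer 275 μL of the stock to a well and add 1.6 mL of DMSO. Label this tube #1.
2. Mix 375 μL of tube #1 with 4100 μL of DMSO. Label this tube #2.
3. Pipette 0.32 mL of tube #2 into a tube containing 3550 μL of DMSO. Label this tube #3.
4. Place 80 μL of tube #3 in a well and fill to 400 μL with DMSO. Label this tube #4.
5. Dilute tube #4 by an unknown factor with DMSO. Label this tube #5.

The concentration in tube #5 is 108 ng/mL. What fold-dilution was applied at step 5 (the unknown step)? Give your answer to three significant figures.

Step 1: 275 μL + 1.6 mL = 1875 μL total → factor 1875/275 = 6.8182
Step 2: 375 μL + 4100 μL = 4475 μL total → factor 4475/375 = 11.933
Step 3: 0.32 mL + 3550 μL = 3.87 mL total → factor 3.87/0.32 = 12.094
Step 4: 80 μL brought to 400 μL → factor 400/80 = 5
Step 5: unknown factor x
Product of known-step factors = 4920
Overall factor = 8.00 mg/mL / (108 ng/mL) = 74074
x = 74074 / 4920 = 15.1

15.1-fold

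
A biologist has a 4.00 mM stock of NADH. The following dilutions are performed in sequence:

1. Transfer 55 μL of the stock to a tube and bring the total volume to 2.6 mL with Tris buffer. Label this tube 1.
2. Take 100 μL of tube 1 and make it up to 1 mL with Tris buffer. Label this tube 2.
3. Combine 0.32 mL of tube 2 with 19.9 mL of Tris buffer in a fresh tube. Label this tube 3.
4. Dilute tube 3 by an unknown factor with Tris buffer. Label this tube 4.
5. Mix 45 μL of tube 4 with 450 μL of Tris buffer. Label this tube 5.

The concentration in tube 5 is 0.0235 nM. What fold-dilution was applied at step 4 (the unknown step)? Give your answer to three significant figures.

Step 1: 55 μL brought to 2.6 mL → factor 2600/55 = 47.273
Step 2: 100 μL brought to 1 mL → factor 1000/100 = 10
Step 3: 0.32 mL + 19.9 mL = 20.22 mL total → factor 20.22/0.32 = 63.188
Step 4: unknown factor x
Step 5: 45 μL + 450 μL = 495 μL total → factor 495/45 = 11
Product of known-step factors = 3.2858 × 10^5
Overall factor = 4.00 mM / (0.0235 nM) = 1.7021 × 10^8
x = 1.7021 × 10^8 / 3.2858 × 10^5 = 518

518-fold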